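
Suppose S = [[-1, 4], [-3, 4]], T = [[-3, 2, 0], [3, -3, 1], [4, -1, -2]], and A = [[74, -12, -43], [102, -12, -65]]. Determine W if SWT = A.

W = [[-1, 1, -5], [-3, -2, 3]]

W = S⁻¹AT⁻¹ (apply S⁻¹ on the left and T⁻¹ on the right).
S has determinant 8; S⁻¹ = [[1/2, -1/2], [3/8, -1/8]].
det T = -1, so T⁻¹ = [[-7, -4, -2], [-10, -6, -3], [-9, -5, -3]].
S⁻¹A = [[-14, 0, 11], [15, -3, -8]].
W = (S⁻¹A)T⁻¹ = [[-1, 1, -5], [-3, -2, 3]].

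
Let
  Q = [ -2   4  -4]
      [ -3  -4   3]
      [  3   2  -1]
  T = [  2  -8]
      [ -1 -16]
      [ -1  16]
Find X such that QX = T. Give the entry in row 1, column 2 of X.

4

Since Q multiplies X on the left, X = Q⁻¹T.
det Q = 4; the adjugate gives Q⁻¹ = [[-1/2, -1, -1], [3/2, 7/2, 9/2], [3/2, 4, 5]].
X = Q⁻¹T = [[-1/2, -1, -1], [3/2, 7/2, 9/2], [3/2, 4, 5]] · [[2, -8], [-1, -16], [-1, 16]] = [[1, 4], [-5, 4], [-6, 4]].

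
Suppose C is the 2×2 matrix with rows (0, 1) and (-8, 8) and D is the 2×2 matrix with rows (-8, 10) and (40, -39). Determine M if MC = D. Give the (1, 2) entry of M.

C is on the right of M, so right-multiply by C⁻¹: M = DC⁻¹.
det C = 8; the adjugate gives C⁻¹ = [[1, -1/8], [1, 0]].
M = DC⁻¹ = [[-8, 10], [40, -39]] · [[1, -1/8], [1, 0]] = [[2, 1], [1, -5]].

1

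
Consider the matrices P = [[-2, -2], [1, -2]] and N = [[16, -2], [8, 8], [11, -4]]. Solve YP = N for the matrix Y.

Y = [[-5, 6], [-4, 0], [-3, 5]]

Since P sits to the right of Y, Y = NP⁻¹.
P has determinant 6; P⁻¹ = [[-1/3, 1/3], [-1/6, -1/3]].
Y = NP⁻¹ = [[16, -2], [8, 8], [11, -4]] · [[-1/3, 1/3], [-1/6, -1/3]] = [[-5, 6], [-4, 0], [-3, 5]].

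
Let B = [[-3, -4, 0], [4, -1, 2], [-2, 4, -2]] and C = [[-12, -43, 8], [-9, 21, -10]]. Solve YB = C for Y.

B is on the right of Y, so right-multiply by B⁻¹: Y = CB⁻¹.
det B = 2, so B⁻¹ = [[-3, -4, -4], [2, 3, 3], [7, 10, 19/2]].
Y = CB⁻¹ = [[-12, -43, 8], [-9, 21, -10]] · [[-3, -4, -4], [2, 3, 3], [7, 10, 19/2]] = [[6, -1, -5], [-1, -1, 4]].

Y = [[6, -1, -5], [-1, -1, 4]]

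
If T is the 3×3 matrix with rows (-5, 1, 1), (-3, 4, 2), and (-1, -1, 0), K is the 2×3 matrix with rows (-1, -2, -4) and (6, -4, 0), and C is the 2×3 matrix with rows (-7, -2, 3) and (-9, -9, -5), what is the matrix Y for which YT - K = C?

YT = C + K = [[-8, -4, -1], [-3, -13, -5]].
T is on the right of Y, so right-multiply by T⁻¹: Y = (C + K)T⁻¹.
T has determinant -5; T⁻¹ = [[-2/5, 1/5, 2/5], [2/5, -1/5, -7/5], [-7/5, 6/5, 17/5]].
Y = (C + K)T⁻¹ = [[3, -2, -1], [3, -4, 0]].

Y = [[3, -2, -1], [3, -4, 0]]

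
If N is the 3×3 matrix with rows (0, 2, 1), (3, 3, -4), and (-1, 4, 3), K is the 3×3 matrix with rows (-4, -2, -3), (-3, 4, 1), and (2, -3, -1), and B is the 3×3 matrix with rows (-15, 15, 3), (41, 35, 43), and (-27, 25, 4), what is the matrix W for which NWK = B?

Isolating W: multiply by N⁻¹ from the left and K⁻¹ from the right, so W = N⁻¹BK⁻¹.
det N = 5; the adjugate gives N⁻¹ = [[5, -2/5, -11/5], [-1, 1/5, 3/5], [3, -2/5, -6/5]].
det K = 3; the adjugate gives K⁻¹ = [[-1/3, 7/3, 10/3], [-1/3, 10/3, 13/3], [1/3, -16/3, -22/3]].
N⁻¹B = [[-32, 6, -11], [7, 7, 8], [-29, 1, -13]].
W = (N⁻¹B)K⁻¹ = [[5, 4, 0], [-2, -3, -5], [5, 5, 3]].

W = [[5, 4, 0], [-2, -3, -5], [5, 5, 3]]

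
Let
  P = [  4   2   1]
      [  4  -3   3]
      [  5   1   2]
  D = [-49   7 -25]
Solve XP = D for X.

X = [[-5, -6, -1]]

Since P sits to the right of X, X = DP⁻¹.
det P = -3, so P⁻¹ = [[3, 1, -3], [-7/3, -1, 8/3], [-19/3, -2, 20/3]].
X = DP⁻¹ = [[-49, 7, -25]] · [[3, 1, -3], [-7/3, -1, 8/3], [-19/3, -2, 20/3]] = [[-5, -6, -1]].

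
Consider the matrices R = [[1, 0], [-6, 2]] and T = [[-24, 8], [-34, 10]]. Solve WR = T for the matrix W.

R is on the right of W, so right-multiply by R⁻¹: W = TR⁻¹.
det R = 2; the adjugate gives R⁻¹ = [[1, 0], [3, 1/2]].
W = TR⁻¹ = [[-24, 8], [-34, 10]] · [[1, 0], [3, 1/2]] = [[0, 4], [-4, 5]].

W = [[0, 4], [-4, 5]]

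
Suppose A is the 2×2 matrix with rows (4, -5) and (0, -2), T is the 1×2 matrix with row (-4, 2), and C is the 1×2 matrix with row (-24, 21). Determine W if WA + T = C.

WA = C − T = [[-20, 19]].
A is on the right of W, so right-multiply by A⁻¹: W = (C − T)A⁻¹.
A has determinant -8; A⁻¹ = [[1/4, -5/8], [0, -1/2]].
W = (C − T)A⁻¹ = [[-5, 3]].

W = [[-5, 3]]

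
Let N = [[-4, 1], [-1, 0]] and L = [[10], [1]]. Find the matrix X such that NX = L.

Since N multiplies X on the left, X = N⁻¹L.
N has determinant 1; N⁻¹ = [[0, -1], [1, -4]].
X = N⁻¹L = [[0, -1], [1, -4]] · [[10], [1]] = [[-1], [6]].

X = [[-1], [6]]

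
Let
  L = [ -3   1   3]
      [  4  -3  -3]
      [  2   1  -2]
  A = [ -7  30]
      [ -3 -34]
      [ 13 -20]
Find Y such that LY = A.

Since L multiplies Y on the left, Y = L⁻¹A.
L has determinant 5; L⁻¹ = [[9/5, 1, 6/5], [2/5, 0, 3/5], [2, 1, 1]].
Y = L⁻¹A = [[9/5, 1, 6/5], [2/5, 0, 3/5], [2, 1, 1]] · [[-7, 30], [-3, -34], [13, -20]] = [[0, -4], [5, 0], [-4, 6]].

Y = [[0, -4], [5, 0], [-4, 6]]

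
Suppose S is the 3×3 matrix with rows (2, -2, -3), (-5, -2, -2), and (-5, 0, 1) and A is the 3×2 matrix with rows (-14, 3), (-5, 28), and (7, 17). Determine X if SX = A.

X = [[-1, -4], [3, -1], [2, -3]]

S is on the left of X, so left-multiply by S⁻¹: X = S⁻¹A.
det S = -4, so S⁻¹ = [[1/2, -1/2, 1/2], [-15/4, 13/4, -19/4], [5/2, -5/2, 7/2]].
X = S⁻¹A = [[1/2, -1/2, 1/2], [-15/4, 13/4, -19/4], [5/2, -5/2, 7/2]] · [[-14, 3], [-5, 28], [7, 17]] = [[-1, -4], [3, -1], [2, -3]].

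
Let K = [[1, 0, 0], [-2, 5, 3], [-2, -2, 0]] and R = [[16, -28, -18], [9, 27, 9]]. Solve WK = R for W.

W = [[2, -6, -1], [3, 3, -6]]

K is on the right of W, so right-multiply by K⁻¹: W = RK⁻¹.
det K = 6; the adjugate gives K⁻¹ = [[1, 0, 0], [-1, 0, -1/2], [7/3, 1/3, 5/6]].
W = RK⁻¹ = [[16, -28, -18], [9, 27, 9]] · [[1, 0, 0], [-1, 0, -1/2], [7/3, 1/3, 5/6]] = [[2, -6, -1], [3, 3, -6]].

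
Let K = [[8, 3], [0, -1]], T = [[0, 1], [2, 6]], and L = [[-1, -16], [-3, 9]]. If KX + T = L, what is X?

X = [[-2, -1], [5, -3]]

KX = L − T = [[-1, -17], [-5, 3]].
Left-multiplying both sides by K⁻¹ gives X = K⁻¹(L − T).
det K = -8, so K⁻¹ = [[1/8, 3/8], [0, -1]].
X = K⁻¹(L − T) = [[-2, -1], [5, -3]].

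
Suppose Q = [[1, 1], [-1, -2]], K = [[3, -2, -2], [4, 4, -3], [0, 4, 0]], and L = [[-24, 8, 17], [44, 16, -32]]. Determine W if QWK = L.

W = [[-4, 2, 4], [0, -5, -1]]

Isolating W: multiply by Q⁻¹ from the left and K⁻¹ from the right, so W = Q⁻¹LK⁻¹.
det Q = -1; the adjugate gives Q⁻¹ = [[2, 1], [-1, -1]].
K has determinant 4; K⁻¹ = [[3, -2, 7/2], [0, 0, 1/4], [4, -3, 5]].
Q⁻¹L = [[-4, 32, 2], [-20, -24, 15]].
W = (Q⁻¹L)K⁻¹ = [[-4, 2, 4], [0, -5, -1]].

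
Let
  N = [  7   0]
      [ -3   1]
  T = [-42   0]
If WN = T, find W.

W = [[-6, 0]]

N is on the right of W, so right-multiply by N⁻¹: W = TN⁻¹.
N has determinant 7; N⁻¹ = [[1/7, 0], [3/7, 1]].
W = TN⁻¹ = [[-42, 0]] · [[1/7, 0], [3/7, 1]] = [[-6, 0]].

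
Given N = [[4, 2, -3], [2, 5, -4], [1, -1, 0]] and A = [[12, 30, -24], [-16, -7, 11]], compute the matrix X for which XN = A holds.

Since N sits to the right of X, X = AN⁻¹.
det N = -3, so N⁻¹ = [[4/3, -1, -7/3], [4/3, -1, -10/3], [7/3, -2, -16/3]].
X = AN⁻¹ = [[12, 30, -24], [-16, -7, 11]] · [[4/3, -1, -7/3], [4/3, -1, -10/3], [7/3, -2, -16/3]] = [[0, 6, 0], [-5, 1, 2]].

X = [[0, 6, 0], [-5, 1, 2]]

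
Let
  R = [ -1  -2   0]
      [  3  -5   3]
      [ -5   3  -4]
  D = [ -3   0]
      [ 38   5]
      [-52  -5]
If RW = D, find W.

W = [[5, 2], [-1, -1], [6, -2]]

Since R multiplies W on the left, W = R⁻¹D.
det R = -5, so R⁻¹ = [[-11/5, 8/5, 6/5], [3/5, -4/5, -3/5], [16/5, -13/5, -11/5]].
W = R⁻¹D = [[-11/5, 8/5, 6/5], [3/5, -4/5, -3/5], [16/5, -13/5, -11/5]] · [[-3, 0], [38, 5], [-52, -5]] = [[5, 2], [-1, -1], [6, -2]].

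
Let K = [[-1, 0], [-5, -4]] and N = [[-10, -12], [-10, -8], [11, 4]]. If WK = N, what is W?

Since K sits to the right of W, W = NK⁻¹.
det K = 4; the adjugate gives K⁻¹ = [[-1, 0], [5/4, -1/4]].
W = NK⁻¹ = [[-10, -12], [-10, -8], [11, 4]] · [[-1, 0], [5/4, -1/4]] = [[-5, 3], [0, 2], [-6, -1]].

W = [[-5, 3], [0, 2], [-6, -1]]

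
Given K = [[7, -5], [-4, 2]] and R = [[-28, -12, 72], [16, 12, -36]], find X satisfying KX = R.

K is on the left of X, so left-multiply by K⁻¹: X = K⁻¹R.
det K = -6, so K⁻¹ = [[-1/3, -5/6], [-2/3, -7/6]].
X = K⁻¹R = [[-1/3, -5/6], [-2/3, -7/6]] · [[-28, -12, 72], [16, 12, -36]] = [[-4, -6, 6], [0, -6, -6]].

X = [[-4, -6, 6], [0, -6, -6]]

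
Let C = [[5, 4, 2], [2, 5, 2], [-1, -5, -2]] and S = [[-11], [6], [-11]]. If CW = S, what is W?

C is on the left of W, so left-multiply by C⁻¹: W = C⁻¹S.
det C = -2; the adjugate gives C⁻¹ = [[0, 1, 1], [-1, 4, 3], [5/2, -21/2, -17/2]].
W = C⁻¹S = [[0, 1, 1], [-1, 4, 3], [5/2, -21/2, -17/2]] · [[-11], [6], [-11]] = [[-5], [2], [3]].

W = [[-5], [2], [3]]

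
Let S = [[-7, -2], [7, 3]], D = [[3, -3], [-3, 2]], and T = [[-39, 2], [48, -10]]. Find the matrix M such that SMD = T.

M = [[-4, -5], [2, -1]]

Isolating M: multiply by S⁻¹ from the left and D⁻¹ from the right, so M = S⁻¹TD⁻¹.
S has determinant -7; S⁻¹ = [[-3/7, -2/7], [1, 1]].
det D = -3, so D⁻¹ = [[-2/3, -1], [-1, -1]].
S⁻¹T = [[3, 2], [9, -8]].
M = (S⁻¹T)D⁻¹ = [[-4, -5], [2, -1]].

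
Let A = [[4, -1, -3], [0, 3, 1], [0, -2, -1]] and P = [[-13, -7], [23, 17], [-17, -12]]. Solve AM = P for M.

A is on the left of M, so left-multiply by A⁻¹: M = A⁻¹P.
det A = -4; the adjugate gives A⁻¹ = [[1/4, -5/4, -2], [0, 1, 1], [0, -2, -3]].
M = A⁻¹P = [[1/4, -5/4, -2], [0, 1, 1], [0, -2, -3]] · [[-13, -7], [23, 17], [-17, -12]] = [[2, 1], [6, 5], [5, 2]].

M = [[2, 1], [6, 5], [5, 2]]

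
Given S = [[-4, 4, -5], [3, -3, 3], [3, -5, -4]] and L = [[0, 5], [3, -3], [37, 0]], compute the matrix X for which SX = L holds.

X = [[2, 2], [-3, 2], [-4, -1]]

Left-multiplying both sides by S⁻¹ gives X = S⁻¹L.
det S = 6; the adjugate gives S⁻¹ = [[9/2, 41/6, -1/2], [7/2, 31/6, -1/2], [-1, -4/3, 0]].
X = S⁻¹L = [[9/2, 41/6, -1/2], [7/2, 31/6, -1/2], [-1, -4/3, 0]] · [[0, 5], [3, -3], [37, 0]] = [[2, 2], [-3, 2], [-4, -1]].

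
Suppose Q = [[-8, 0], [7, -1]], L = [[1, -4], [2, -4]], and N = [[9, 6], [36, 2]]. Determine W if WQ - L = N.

W = [[-3, -2], [-3, 2]]

WQ = N + L = [[10, 2], [38, -2]].
Right-multiplying both sides by Q⁻¹ gives W = (N + L)Q⁻¹.
det Q = 8; the adjugate gives Q⁻¹ = [[-1/8, 0], [-7/8, -1]].
W = (N + L)Q⁻¹ = [[-3, -2], [-3, 2]].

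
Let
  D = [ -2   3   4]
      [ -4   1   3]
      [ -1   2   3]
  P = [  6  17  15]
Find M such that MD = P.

M = [[6, -5, 2]]

Since D sits to the right of M, M = PD⁻¹.
det D = 5, so D⁻¹ = [[-3/5, -1/5, 1], [9/5, -2/5, -2], [-7/5, 1/5, 2]].
M = PD⁻¹ = [[6, 17, 15]] · [[-3/5, -1/5, 1], [9/5, -2/5, -2], [-7/5, 1/5, 2]] = [[6, -5, 2]].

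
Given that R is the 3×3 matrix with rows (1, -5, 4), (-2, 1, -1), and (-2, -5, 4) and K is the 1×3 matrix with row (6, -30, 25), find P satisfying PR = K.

P = [[2, -5, 3]]

Right-multiplying both sides by R⁻¹ gives P = KR⁻¹.
det R = -3, so R⁻¹ = [[1/3, 0, -1/3], [-10/3, -4, 7/3], [-4, -5, 3]].
P = KR⁻¹ = [[6, -30, 25]] · [[1/3, 0, -1/3], [-10/3, -4, 7/3], [-4, -5, 3]] = [[2, -5, 3]].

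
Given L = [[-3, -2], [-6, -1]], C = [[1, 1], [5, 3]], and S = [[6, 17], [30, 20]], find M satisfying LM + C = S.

M = [[-5, -2], [5, -5]]

LM = S − C = [[5, 16], [25, 17]].
Left-multiplying both sides by L⁻¹ gives M = L⁻¹(S − C).
det L = -9; the adjugate gives L⁻¹ = [[1/9, -2/9], [-2/3, 1/3]].
M = L⁻¹(S − C) = [[-5, -2], [5, -5]].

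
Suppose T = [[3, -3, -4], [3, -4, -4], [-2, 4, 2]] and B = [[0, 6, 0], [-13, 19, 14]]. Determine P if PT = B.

P = [[6, -6, 0], [-5, 4, 5]]

Right-multiplying both sides by T⁻¹ gives P = BT⁻¹.
det T = 2; the adjugate gives T⁻¹ = [[4, -5, -2], [1, -1, 0], [2, -3, -3/2]].
P = BT⁻¹ = [[0, 6, 0], [-13, 19, 14]] · [[4, -5, -2], [1, -1, 0], [2, -3, -3/2]] = [[6, -6, 0], [-5, 4, 5]].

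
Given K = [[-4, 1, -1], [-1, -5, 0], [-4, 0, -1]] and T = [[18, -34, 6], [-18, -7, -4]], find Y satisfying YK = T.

Since K sits to the right of Y, Y = TK⁻¹.
det K = -1; the adjugate gives K⁻¹ = [[-5, -1, 5], [1, 0, -1], [20, 4, -21]].
Y = TK⁻¹ = [[18, -34, 6], [-18, -7, -4]] · [[-5, -1, 5], [1, 0, -1], [20, 4, -21]] = [[-4, 6, -2], [3, 2, 1]].

Y = [[-4, 6, -2], [3, 2, 1]]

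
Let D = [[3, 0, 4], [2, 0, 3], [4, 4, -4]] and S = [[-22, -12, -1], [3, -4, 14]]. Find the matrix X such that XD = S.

Right-multiplying both sides by D⁻¹ gives X = SD⁻¹.
D has determinant -4; D⁻¹ = [[3, -4, 0], [-5, 7, 1/4], [-2, 3, 0]].
X = SD⁻¹ = [[-22, -12, -1], [3, -4, 14]] · [[3, -4, 0], [-5, 7, 1/4], [-2, 3, 0]] = [[-4, 1, -3], [1, 2, -1]].

X = [[-4, 1, -3], [1, 2, -1]]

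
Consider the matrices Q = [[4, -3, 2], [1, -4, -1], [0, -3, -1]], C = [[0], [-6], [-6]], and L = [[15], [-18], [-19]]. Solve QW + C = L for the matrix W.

QW = L − C = [[15], [-12], [-13]].
Left-multiplying both sides by Q⁻¹ gives W = Q⁻¹(L − C).
det Q = -5; the adjugate gives Q⁻¹ = [[-1/5, 9/5, -11/5], [-1/5, 4/5, -6/5], [3/5, -12/5, 13/5]].
W = Q⁻¹(L − C) = [[4], [3], [4]].

W = [[4], [3], [4]]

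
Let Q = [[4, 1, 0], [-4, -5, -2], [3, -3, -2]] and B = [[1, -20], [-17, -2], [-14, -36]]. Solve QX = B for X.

Since Q multiplies X on the left, X = Q⁻¹B.
det Q = 2; the adjugate gives Q⁻¹ = [[2, 1, -1], [-7, -4, 4], [27/2, 15/2, -8]].
X = Q⁻¹B = [[2, 1, -1], [-7, -4, 4], [27/2, 15/2, -8]] · [[1, -20], [-17, -2], [-14, -36]] = [[-1, -6], [5, 4], [-2, 3]].

X = [[-1, -6], [5, 4], [-2, 3]]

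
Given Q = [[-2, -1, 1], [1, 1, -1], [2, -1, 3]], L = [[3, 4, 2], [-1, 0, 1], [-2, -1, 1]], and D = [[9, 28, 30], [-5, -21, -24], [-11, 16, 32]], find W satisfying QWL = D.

W = Q⁻¹DL⁻¹ (apply Q⁻¹ on the left and L⁻¹ on the right).
det Q = -2, so Q⁻¹ = [[-1, -1, 0], [5/2, 4, 1/2], [3/2, 2, 1/2]].
L has determinant 1; L⁻¹ = [[1, -6, 4], [-1, 7, -5], [1, -5, 4]].
Q⁻¹D = [[-4, -7, -6], [-3, -6, -5], [-2, 8, 13]].
W = (Q⁻¹D)L⁻¹ = [[-3, 5, -5], [-2, 1, -2], [3, 3, 4]].

W = [[-3, 5, -5], [-2, 1, -2], [3, 3, 4]]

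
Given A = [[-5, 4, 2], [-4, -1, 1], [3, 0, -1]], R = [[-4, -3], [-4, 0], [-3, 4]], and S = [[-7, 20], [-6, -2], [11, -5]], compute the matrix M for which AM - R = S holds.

M = [[1, -1], [1, 4], [-5, -2]]

AM = S + R = [[-11, 17], [-10, -2], [8, -1]].
Since A multiplies M on the left, M = A⁻¹(S + R).
det A = -3; the adjugate gives A⁻¹ = [[-1/3, -4/3, -2], [1/3, 1/3, 1], [-1, -4, -7]].
M = A⁻¹(S + R) = [[1, -1], [1, 4], [-5, -2]].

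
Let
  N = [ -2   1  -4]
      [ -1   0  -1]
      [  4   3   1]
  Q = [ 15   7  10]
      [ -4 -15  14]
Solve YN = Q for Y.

Since N sits to the right of Y, Y = QN⁻¹.
N has determinant 3; N⁻¹ = [[1, -13/3, -1/3], [-1, 14/3, 2/3], [-1, 10/3, 1/3]].
Y = QN⁻¹ = [[15, 7, 10], [-4, -15, 14]] · [[1, -13/3, -1/3], [-1, 14/3, 2/3], [-1, 10/3, 1/3]] = [[-2, 1, 3], [-3, -6, -4]].

Y = [[-2, 1, 3], [-3, -6, -4]]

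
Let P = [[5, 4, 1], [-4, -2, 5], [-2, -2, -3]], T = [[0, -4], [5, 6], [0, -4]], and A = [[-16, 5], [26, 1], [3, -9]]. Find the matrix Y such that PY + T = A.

Y = [[-5, 4], [2, -3], [1, 1]]

PY = A − T = [[-16, 9], [21, -5], [3, -5]].
Left-multiplying both sides by P⁻¹ gives Y = P⁻¹(A − T).
det P = -4; the adjugate gives P⁻¹ = [[-4, -5/2, -11/2], [11/2, 13/4, 29/4], [-1, -1/2, -3/2]].
Y = P⁻¹(A − T) = [[-5, 4], [2, -3], [1, 1]].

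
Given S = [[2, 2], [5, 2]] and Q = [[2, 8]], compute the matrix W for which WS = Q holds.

Since S sits to the right of W, W = QS⁻¹.
det S = -6; the adjugate gives S⁻¹ = [[-1/3, 1/3], [5/6, -1/3]].
W = QS⁻¹ = [[2, 8]] · [[-1/3, 1/3], [5/6, -1/3]] = [[6, -2]].

W = [[6, -2]]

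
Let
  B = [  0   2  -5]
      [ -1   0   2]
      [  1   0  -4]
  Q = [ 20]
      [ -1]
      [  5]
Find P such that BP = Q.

P = [[-3], [5], [-2]]

Since B multiplies P on the left, P = B⁻¹Q.
det B = -4, so B⁻¹ = [[0, -2, -1], [1/2, -5/4, -5/4], [0, -1/2, -1/2]].
P = B⁻¹Q = [[0, -2, -1], [1/2, -5/4, -5/4], [0, -1/2, -1/2]] · [[20], [-1], [5]] = [[-3], [5], [-2]].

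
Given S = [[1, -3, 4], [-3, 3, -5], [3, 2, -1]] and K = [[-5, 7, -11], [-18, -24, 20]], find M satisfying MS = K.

Right-multiplying both sides by S⁻¹ gives M = KS⁻¹.
S has determinant 1; S⁻¹ = [[7, 5, 3], [-18, -13, -7], [-15, -11, -6]].
M = KS⁻¹ = [[-5, 7, -11], [-18, -24, 20]] · [[7, 5, 3], [-18, -13, -7], [-15, -11, -6]] = [[4, 5, 2], [6, 2, -6]].

M = [[4, 5, 2], [6, 2, -6]]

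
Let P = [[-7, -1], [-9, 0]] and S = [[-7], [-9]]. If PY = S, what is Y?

Left-multiplying both sides by P⁻¹ gives Y = P⁻¹S.
det P = -9; the adjugate gives P⁻¹ = [[0, -1/9], [-1, 7/9]].
Y = P⁻¹S = [[0, -1/9], [-1, 7/9]] · [[-7], [-9]] = [[1], [0]].

Y = [[1], [0]]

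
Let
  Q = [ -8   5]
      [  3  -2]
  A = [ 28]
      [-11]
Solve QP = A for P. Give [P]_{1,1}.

-1

Since Q multiplies P on the left, P = Q⁻¹A.
Q has determinant 1; Q⁻¹ = [[-2, -5], [-3, -8]].
P = Q⁻¹A = [[-2, -5], [-3, -8]] · [[28], [-11]] = [[-1], [4]].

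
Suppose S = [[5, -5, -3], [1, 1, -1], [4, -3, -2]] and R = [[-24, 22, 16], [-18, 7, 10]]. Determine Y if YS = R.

Y = [[-6, -2, 2], [1, -3, -5]]

Since S sits to the right of Y, Y = RS⁻¹.
det S = 6, so S⁻¹ = [[-5/6, -1/6, 4/3], [-1/3, 1/3, 1/3], [-7/6, -5/6, 5/3]].
Y = RS⁻¹ = [[-24, 22, 16], [-18, 7, 10]] · [[-5/6, -1/6, 4/3], [-1/3, 1/3, 1/3], [-7/6, -5/6, 5/3]] = [[-6, -2, 2], [1, -3, -5]].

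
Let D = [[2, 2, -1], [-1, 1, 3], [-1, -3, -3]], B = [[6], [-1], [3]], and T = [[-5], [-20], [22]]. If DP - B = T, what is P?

P = [[2], [-4], [-5]]

DP = T + B = [[1], [-21], [25]].
Since D multiplies P on the left, P = D⁻¹(T + B).
D has determinant -4; D⁻¹ = [[-3/2, -9/4, -7/4], [3/2, 7/4, 5/4], [-1, -1, -1]].
P = D⁻¹(T + B) = [[2], [-4], [-5]].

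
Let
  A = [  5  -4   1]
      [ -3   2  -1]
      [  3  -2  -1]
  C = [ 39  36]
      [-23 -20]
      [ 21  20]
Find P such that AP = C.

Since A multiplies P on the left, P = A⁻¹C.
det A = 4; the adjugate gives A⁻¹ = [[-1, -3/2, 1/2], [-3/2, -2, 1/2], [0, -1/2, -1/2]].
P = A⁻¹C = [[-1, -3/2, 1/2], [-3/2, -2, 1/2], [0, -1/2, -1/2]] · [[39, 36], [-23, -20], [21, 20]] = [[6, 4], [-2, -4], [1, 0]].

P = [[6, 4], [-2, -4], [1, 0]]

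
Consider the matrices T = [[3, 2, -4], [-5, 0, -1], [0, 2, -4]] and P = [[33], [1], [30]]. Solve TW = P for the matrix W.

T is on the left of W, so left-multiply by T⁻¹: W = T⁻¹P.
T has determinant 6; T⁻¹ = [[1/3, 0, -1/3], [-10/3, -2, 23/6], [-5/3, -1, 5/3]].
W = T⁻¹P = [[1/3, 0, -1/3], [-10/3, -2, 23/6], [-5/3, -1, 5/3]] · [[33], [1], [30]] = [[1], [3], [-6]].

W = [[1], [3], [-6]]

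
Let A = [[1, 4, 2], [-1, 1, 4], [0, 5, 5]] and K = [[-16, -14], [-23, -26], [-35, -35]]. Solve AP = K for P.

P = [[4, 4], [-3, -2], [-4, -5]]

Left-multiplying both sides by A⁻¹ gives P = A⁻¹K.
det A = -5, so A⁻¹ = [[3, 2, -14/5], [-1, -1, 6/5], [1, 1, -1]].
P = A⁻¹K = [[3, 2, -14/5], [-1, -1, 6/5], [1, 1, -1]] · [[-16, -14], [-23, -26], [-35, -35]] = [[4, 4], [-3, -2], [-4, -5]].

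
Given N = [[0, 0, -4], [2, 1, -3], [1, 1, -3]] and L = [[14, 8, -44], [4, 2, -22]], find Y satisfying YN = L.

Since N sits to the right of Y, Y = LN⁻¹.
N has determinant -4; N⁻¹ = [[0, 1, -1], [-3/4, -1, 2], [-1/4, 0, 0]].
Y = LN⁻¹ = [[14, 8, -44], [4, 2, -22]] · [[0, 1, -1], [-3/4, -1, 2], [-1/4, 0, 0]] = [[5, 6, 2], [4, 2, 0]].

Y = [[5, 6, 2], [4, 2, 0]]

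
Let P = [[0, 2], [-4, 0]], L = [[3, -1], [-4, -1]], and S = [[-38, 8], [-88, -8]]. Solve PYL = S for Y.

Y = [[2, -4], [-5, 1]]

Left-multiply by P⁻¹ and right-multiply by L⁻¹: Y = P⁻¹SL⁻¹.
P has determinant 8; P⁻¹ = [[0, -1/4], [1/2, 0]].
det L = -7; the adjugate gives L⁻¹ = [[1/7, -1/7], [-4/7, -3/7]].
P⁻¹S = [[22, 2], [-19, 4]].
Y = (P⁻¹S)L⁻¹ = [[2, -4], [-5, 1]].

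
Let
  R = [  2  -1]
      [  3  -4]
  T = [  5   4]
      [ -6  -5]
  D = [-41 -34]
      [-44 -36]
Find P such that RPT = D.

P = R⁻¹DT⁻¹ (apply R⁻¹ on the left and T⁻¹ on the right).
det R = -5, so R⁻¹ = [[4/5, -1/5], [3/5, -2/5]].
det T = -1; the adjugate gives T⁻¹ = [[5, 4], [-6, -5]].
R⁻¹D = [[-24, -20], [-7, -6]].
P = (R⁻¹D)T⁻¹ = [[0, 4], [1, 2]].

P = [[0, 4], [1, 2]]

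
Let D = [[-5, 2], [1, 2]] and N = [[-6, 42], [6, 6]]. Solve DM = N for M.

M = [[2, -6], [2, 6]]

Left-multiplying both sides by D⁻¹ gives M = D⁻¹N.
det D = -12; the adjugate gives D⁻¹ = [[-1/6, 1/6], [1/12, 5/12]].
M = D⁻¹N = [[-1/6, 1/6], [1/12, 5/12]] · [[-6, 42], [6, 6]] = [[2, -6], [2, 6]].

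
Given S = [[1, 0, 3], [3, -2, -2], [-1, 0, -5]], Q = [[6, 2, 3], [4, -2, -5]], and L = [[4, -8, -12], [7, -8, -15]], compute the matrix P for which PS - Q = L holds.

PS = L + Q = [[10, -6, -9], [11, -10, -20]].
Since S sits to the right of P, P = (L + Q)S⁻¹.
det S = 4; the adjugate gives S⁻¹ = [[5/2, 0, 3/2], [17/4, -1/2, 11/4], [-1/2, 0, -1/2]].
P = (L + Q)S⁻¹ = [[4, 3, 3], [-5, 5, -1]].

P = [[4, 3, 3], [-5, 5, -1]]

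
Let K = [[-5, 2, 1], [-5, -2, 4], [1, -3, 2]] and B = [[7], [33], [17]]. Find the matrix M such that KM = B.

Left-multiplying both sides by K⁻¹ gives M = K⁻¹B.
det K = 5; the adjugate gives K⁻¹ = [[8/5, -7/5, 2], [14/5, -11/5, 3], [17/5, -13/5, 4]].
M = K⁻¹B = [[8/5, -7/5, 2], [14/5, -11/5, 3], [17/5, -13/5, 4]] · [[7], [33], [17]] = [[-1], [-2], [6]].

M = [[-1], [-2], [6]]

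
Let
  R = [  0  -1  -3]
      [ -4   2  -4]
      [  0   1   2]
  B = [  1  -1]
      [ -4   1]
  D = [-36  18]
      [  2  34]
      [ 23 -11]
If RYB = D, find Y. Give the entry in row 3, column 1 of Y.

Left-multiply by R⁻¹ and right-multiply by B⁻¹: Y = R⁻¹DB⁻¹.
det R = 4, so R⁻¹ = [[2, -1/4, 5/2], [2, 0, 3], [-1, 0, -1]].
B has determinant -3; B⁻¹ = [[-1/3, -1/3], [-4/3, -1/3]].
R⁻¹D = [[-15, 0], [-3, 3], [13, -7]].
Y = (R⁻¹D)B⁻¹ = [[5, 5], [-3, 0], [5, -2]].

5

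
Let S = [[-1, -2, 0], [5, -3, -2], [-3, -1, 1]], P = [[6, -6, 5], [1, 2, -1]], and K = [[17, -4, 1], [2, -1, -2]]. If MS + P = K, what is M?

MS = K − P = [[11, 2, -4], [1, -3, -1]].
Right-multiplying both sides by S⁻¹ gives M = (K − P)S⁻¹.
det S = 3; the adjugate gives S⁻¹ = [[-5/3, 2/3, 4/3], [1/3, -1/3, -2/3], [-14/3, 5/3, 13/3]].
M = (K − P)S⁻¹ = [[1, 0, -4], [2, 0, -1]].

M = [[1, 0, -4], [2, 0, -1]]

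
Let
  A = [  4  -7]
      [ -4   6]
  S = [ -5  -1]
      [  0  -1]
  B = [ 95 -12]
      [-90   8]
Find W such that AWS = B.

Isolating W: multiply by A⁻¹ from the left and S⁻¹ from the right, so W = A⁻¹BS⁻¹.
det A = -4, so A⁻¹ = [[-3/2, -7/4], [-1, -1]].
S has determinant 5; S⁻¹ = [[-1/5, 1/5], [0, -1]].
A⁻¹B = [[15, 4], [-5, 4]].
W = (A⁻¹B)S⁻¹ = [[-3, -1], [1, -5]].

W = [[-3, -1], [1, -5]]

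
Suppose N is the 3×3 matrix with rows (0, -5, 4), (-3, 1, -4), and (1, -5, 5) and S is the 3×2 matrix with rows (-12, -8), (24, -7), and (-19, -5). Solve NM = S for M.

N is on the left of M, so left-multiply by N⁻¹: M = N⁻¹S.
N has determinant 1; N⁻¹ = [[-15, 5, 16], [11, -4, -12], [14, -5, -15]].
M = N⁻¹S = [[-15, 5, 16], [11, -4, -12], [14, -5, -15]] · [[-12, -8], [24, -7], [-19, -5]] = [[-4, 5], [0, 0], [-3, -2]].

M = [[-4, 5], [0, 0], [-3, -2]]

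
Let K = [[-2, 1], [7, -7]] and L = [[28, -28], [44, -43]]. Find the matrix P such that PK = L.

P = [[0, 4], [-1, 6]]

K is on the right of P, so right-multiply by K⁻¹: P = LK⁻¹.
K has determinant 7; K⁻¹ = [[-1, -1/7], [-1, -2/7]].
P = LK⁻¹ = [[28, -28], [44, -43]] · [[-1, -1/7], [-1, -2/7]] = [[0, 4], [-1, 6]].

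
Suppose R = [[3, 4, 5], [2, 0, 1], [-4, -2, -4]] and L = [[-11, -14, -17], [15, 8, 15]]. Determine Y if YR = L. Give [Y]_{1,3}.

Since R sits to the right of Y, Y = LR⁻¹.
R has determinant 2; R⁻¹ = [[1, 3, 2], [2, 4, 7/2], [-2, -5, -4]].
Y = LR⁻¹ = [[-11, -14, -17], [15, 8, 15]] · [[1, 3, 2], [2, 4, 7/2], [-2, -5, -4]] = [[-5, -4, -3], [1, 2, -2]].

-3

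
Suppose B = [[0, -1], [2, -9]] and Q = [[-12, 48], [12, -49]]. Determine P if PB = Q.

P = [[6, -6], [-5, 6]]

B is on the right of P, so right-multiply by B⁻¹: P = QB⁻¹.
det B = 2, so B⁻¹ = [[-9/2, 1/2], [-1, 0]].
P = QB⁻¹ = [[-12, 48], [12, -49]] · [[-9/2, 1/2], [-1, 0]] = [[6, -6], [-5, 6]].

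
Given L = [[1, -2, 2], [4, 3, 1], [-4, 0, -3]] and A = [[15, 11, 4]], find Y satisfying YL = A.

Since L sits to the right of Y, Y = AL⁻¹.
L has determinant -1; L⁻¹ = [[9, 6, 8], [-8, -5, -7], [-12, -8, -11]].
Y = AL⁻¹ = [[15, 11, 4]] · [[9, 6, 8], [-8, -5, -7], [-12, -8, -11]] = [[-1, 3, -1]].

Y = [[-1, 3, -1]]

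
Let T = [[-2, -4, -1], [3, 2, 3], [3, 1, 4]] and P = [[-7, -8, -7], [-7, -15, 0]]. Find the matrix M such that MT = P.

T is on the right of M, so right-multiply by T⁻¹: M = PT⁻¹.
det T = 5, so T⁻¹ = [[1, 3, -2], [-3/5, -1, 3/5], [-3/5, -2, 8/5]].
M = PT⁻¹ = [[-7, -8, -7], [-7, -15, 0]] · [[1, 3, -2], [-3/5, -1, 3/5], [-3/5, -2, 8/5]] = [[2, 1, -2], [2, -6, 5]].

M = [[2, 1, -2], [2, -6, 5]]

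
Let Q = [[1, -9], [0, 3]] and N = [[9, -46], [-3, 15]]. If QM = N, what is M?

M = [[0, -1], [-1, 5]]

Left-multiplying both sides by Q⁻¹ gives M = Q⁻¹N.
Q has determinant 3; Q⁻¹ = [[1, 3], [0, 1/3]].
M = Q⁻¹N = [[1, 3], [0, 1/3]] · [[9, -46], [-3, 15]] = [[0, -1], [-1, 5]].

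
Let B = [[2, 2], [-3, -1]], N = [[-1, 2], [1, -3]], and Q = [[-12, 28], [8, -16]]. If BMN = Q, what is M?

M = B⁻¹QN⁻¹ (apply B⁻¹ on the left and N⁻¹ on the right).
det B = 4, so B⁻¹ = [[-1/4, -1/2], [3/4, 1/2]].
N has determinant 1; N⁻¹ = [[-3, -2], [-1, -1]].
B⁻¹Q = [[-1, 1], [-5, 13]].
M = (B⁻¹Q)N⁻¹ = [[2, 1], [2, -3]].

M = [[2, 1], [2, -3]]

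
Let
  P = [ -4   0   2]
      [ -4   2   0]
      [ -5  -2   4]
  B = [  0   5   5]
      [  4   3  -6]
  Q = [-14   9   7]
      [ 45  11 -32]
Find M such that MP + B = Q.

MP = Q − B = [[-14, 4, 2], [41, 8, -26]].
P is on the right of M, so right-multiply by P⁻¹: M = (Q − B)P⁻¹.
P has determinant 4; P⁻¹ = [[2, -1, -1], [4, -3/2, -2], [9/2, -2, -2]].
M = (Q − B)P⁻¹ = [[-3, 4, 2], [-3, -1, -5]].

M = [[-3, 4, 2], [-3, -1, -5]]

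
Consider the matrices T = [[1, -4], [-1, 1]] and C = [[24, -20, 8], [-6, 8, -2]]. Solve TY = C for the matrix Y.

T is on the left of Y, so left-multiply by T⁻¹: Y = T⁻¹C.
det T = -3, so T⁻¹ = [[-1/3, -4/3], [-1/3, -1/3]].
Y = T⁻¹C = [[-1/3, -4/3], [-1/3, -1/3]] · [[24, -20, 8], [-6, 8, -2]] = [[0, -4, 0], [-6, 4, -2]].

Y = [[0, -4, 0], [-6, 4, -2]]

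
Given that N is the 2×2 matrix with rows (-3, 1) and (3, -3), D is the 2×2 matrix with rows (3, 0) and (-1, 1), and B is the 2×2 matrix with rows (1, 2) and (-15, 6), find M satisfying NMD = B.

M = [[0, -2], [1, -4]]

M = N⁻¹BD⁻¹ (apply N⁻¹ on the left and D⁻¹ on the right).
det N = 6, so N⁻¹ = [[-1/2, -1/6], [-1/2, -1/2]].
det D = 3; the adjugate gives D⁻¹ = [[1/3, 0], [1/3, 1]].
N⁻¹B = [[2, -2], [7, -4]].
M = (N⁻¹B)D⁻¹ = [[0, -2], [1, -4]].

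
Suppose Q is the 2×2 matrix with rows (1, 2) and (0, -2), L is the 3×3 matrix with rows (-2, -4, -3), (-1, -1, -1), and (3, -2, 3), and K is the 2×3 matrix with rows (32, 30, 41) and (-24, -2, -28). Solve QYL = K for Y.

Left-multiply by Q⁻¹ and right-multiply by L⁻¹: Y = Q⁻¹KL⁻¹.
det Q = -2; the adjugate gives Q⁻¹ = [[1, 1], [0, -1/2]].
L has determinant -5; L⁻¹ = [[1, -18/5, -1/5], [0, -3/5, -1/5], [-1, 16/5, 2/5]].
Q⁻¹K = [[8, 28, 13], [12, 1, 14]].
Y = (Q⁻¹K)L⁻¹ = [[-5, -4, -2], [-2, 1, 3]].

Y = [[-5, -4, -2], [-2, 1, 3]]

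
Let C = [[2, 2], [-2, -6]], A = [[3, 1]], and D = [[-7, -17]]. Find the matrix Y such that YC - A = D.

YC = D + A = [[-4, -16]].
C is on the right of Y, so right-multiply by C⁻¹: Y = (D + A)C⁻¹.
C has determinant -8; C⁻¹ = [[3/4, 1/4], [-1/4, -1/4]].
Y = (D + A)C⁻¹ = [[1, 3]].

Y = [[1, 3]]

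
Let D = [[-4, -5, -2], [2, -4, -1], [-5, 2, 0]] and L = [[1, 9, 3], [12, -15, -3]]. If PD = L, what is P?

P = [[1, -5, -3], [3, -3, -6]]

Since D sits to the right of P, P = LD⁻¹.
det D = -1; the adjugate gives D⁻¹ = [[-2, 4, 3], [-5, 10, 8], [16, -33, -26]].
P = LD⁻¹ = [[1, 9, 3], [12, -15, -3]] · [[-2, 4, 3], [-5, 10, 8], [16, -33, -26]] = [[1, -5, -3], [3, -3, -6]].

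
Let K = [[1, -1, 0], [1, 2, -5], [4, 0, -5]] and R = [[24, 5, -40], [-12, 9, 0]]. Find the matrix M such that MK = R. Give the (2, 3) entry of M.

K is on the right of M, so right-multiply by K⁻¹: M = RK⁻¹.
K has determinant 5; K⁻¹ = [[-2, -1, 1], [-3, -1, 1], [-8/5, -4/5, 3/5]].
M = RK⁻¹ = [[24, 5, -40], [-12, 9, 0]] · [[-2, -1, 1], [-3, -1, 1], [-8/5, -4/5, 3/5]] = [[1, 3, 5], [-3, 3, -3]].

-3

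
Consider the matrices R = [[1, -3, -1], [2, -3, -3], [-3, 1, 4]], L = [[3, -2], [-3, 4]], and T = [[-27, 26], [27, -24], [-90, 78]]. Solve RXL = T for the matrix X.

X = R⁻¹TL⁻¹ (apply R⁻¹ on the left and L⁻¹ on the right).
det R = -5, so R⁻¹ = [[9/5, -11/5, -6/5], [-1/5, -1/5, -1/5], [7/5, -8/5, -3/5]].
L has determinant 6; L⁻¹ = [[2/3, 1/3], [1/2, 1/2]].
R⁻¹T = [[0, 6], [18, -16], [-27, 28]].
X = (R⁻¹T)L⁻¹ = [[3, 3], [4, -2], [-4, 5]].

X = [[3, 3], [4, -2], [-4, 5]]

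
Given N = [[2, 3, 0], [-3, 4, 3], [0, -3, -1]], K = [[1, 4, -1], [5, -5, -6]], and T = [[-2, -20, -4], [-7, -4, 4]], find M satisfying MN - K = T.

M = [[-2, -1, 2], [-1, 0, 2]]

MN = T + K = [[-1, -16, -5], [-2, -9, -2]].
N is on the right of M, so right-multiply by N⁻¹: M = (T + K)N⁻¹.
det N = 1, so N⁻¹ = [[5, 3, 9], [-3, -2, -6], [9, 6, 17]].
M = (T + K)N⁻¹ = [[-2, -1, 2], [-1, 0, 2]].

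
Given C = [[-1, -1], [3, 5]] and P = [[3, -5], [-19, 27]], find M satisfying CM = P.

M = [[2, -1], [-5, 6]]

Since C multiplies M on the left, M = C⁻¹P.
det C = -2, so C⁻¹ = [[-5/2, -1/2], [3/2, 1/2]].
M = C⁻¹P = [[-5/2, -1/2], [3/2, 1/2]] · [[3, -5], [-19, 27]] = [[2, -1], [-5, 6]].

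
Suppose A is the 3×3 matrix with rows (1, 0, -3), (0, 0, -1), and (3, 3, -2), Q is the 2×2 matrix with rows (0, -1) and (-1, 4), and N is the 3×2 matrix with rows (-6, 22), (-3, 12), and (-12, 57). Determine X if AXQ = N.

X = [[2, -3], [-5, 5], [0, -3]]

Left-multiply by A⁻¹ and right-multiply by Q⁻¹: X = A⁻¹NQ⁻¹.
det A = 3, so A⁻¹ = [[1, -3, 0], [-1, 7/3, 1/3], [0, -1, 0]].
Q has determinant -1; Q⁻¹ = [[-4, -1], [-1, 0]].
A⁻¹N = [[3, -14], [-5, 25], [3, -12]].
X = (A⁻¹N)Q⁻¹ = [[2, -3], [-5, 5], [0, -3]].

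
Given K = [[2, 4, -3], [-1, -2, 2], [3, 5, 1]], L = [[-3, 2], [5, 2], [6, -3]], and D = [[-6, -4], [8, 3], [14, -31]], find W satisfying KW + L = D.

W = [[-5, -3], [4, -3], [3, -4]]

KW = D − L = [[-3, -6], [3, 1], [8, -28]].
Left-multiplying both sides by K⁻¹ gives W = K⁻¹(D − L).
det K = 1, so K⁻¹ = [[-12, -19, 2], [7, 11, -1], [1, 2, 0]].
W = K⁻¹(D − L) = [[-5, -3], [4, -3], [3, -4]].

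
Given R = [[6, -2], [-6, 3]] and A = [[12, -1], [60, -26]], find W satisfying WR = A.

W = [[5, 3], [4, -6]]

Since R sits to the right of W, W = AR⁻¹.
det R = 6, so R⁻¹ = [[1/2, 1/3], [1, 1]].
W = AR⁻¹ = [[12, -1], [60, -26]] · [[1/2, 1/3], [1, 1]] = [[5, 3], [4, -6]].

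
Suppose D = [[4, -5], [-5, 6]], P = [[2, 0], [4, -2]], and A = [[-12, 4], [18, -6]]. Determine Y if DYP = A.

Y = [[-3, -3], [-2, -2]]

Left-multiply by D⁻¹ and right-multiply by P⁻¹: Y = D⁻¹AP⁻¹.
D has determinant -1; D⁻¹ = [[-6, -5], [-5, -4]].
P has determinant -4; P⁻¹ = [[1/2, 0], [1, -1/2]].
D⁻¹A = [[-18, 6], [-12, 4]].
Y = (D⁻¹A)P⁻¹ = [[-3, -3], [-2, -2]].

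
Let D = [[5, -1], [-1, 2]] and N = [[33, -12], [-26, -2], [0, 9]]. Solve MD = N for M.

Right-multiplying both sides by D⁻¹ gives M = ND⁻¹.
det D = 9, so D⁻¹ = [[2/9, 1/9], [1/9, 5/9]].
M = ND⁻¹ = [[33, -12], [-26, -2], [0, 9]] · [[2/9, 1/9], [1/9, 5/9]] = [[6, -3], [-6, -4], [1, 5]].

M = [[6, -3], [-6, -4], [1, 5]]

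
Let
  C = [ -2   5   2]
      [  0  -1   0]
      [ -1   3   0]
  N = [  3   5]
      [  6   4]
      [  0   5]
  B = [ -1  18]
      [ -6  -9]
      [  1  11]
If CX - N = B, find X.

CX = B + N = [[2, 23], [0, -5], [1, 16]].
C is on the left of X, so left-multiply by C⁻¹: X = C⁻¹(B + N).
det C = -2, so C⁻¹ = [[0, -3, -1], [0, -1, 0], [1/2, -1/2, -1]].
X = C⁻¹(B + N) = [[-1, -1], [0, 5], [0, -2]].

X = [[-1, -1], [0, 5], [0, -2]]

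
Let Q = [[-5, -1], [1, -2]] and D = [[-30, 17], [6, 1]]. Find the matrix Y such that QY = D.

Y = [[6, -3], [0, -2]]

Q is on the left of Y, so left-multiply by Q⁻¹: Y = Q⁻¹D.
Q has determinant 11; Q⁻¹ = [[-2/11, 1/11], [-1/11, -5/11]].
Y = Q⁻¹D = [[-2/11, 1/11], [-1/11, -5/11]] · [[-30, 17], [6, 1]] = [[6, -3], [0, -2]].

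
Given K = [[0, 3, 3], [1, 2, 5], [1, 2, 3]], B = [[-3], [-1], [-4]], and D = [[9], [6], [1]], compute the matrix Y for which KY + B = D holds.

Y = [[-4], [3], [1]]

KY = D − B = [[12], [7], [5]].
Left-multiplying both sides by K⁻¹ gives Y = K⁻¹(D − B).
det K = 6, so K⁻¹ = [[-2/3, -1/2, 3/2], [1/3, -1/2, 1/2], [0, 1/2, -1/2]].
Y = K⁻¹(D − B) = [[-4], [3], [1]].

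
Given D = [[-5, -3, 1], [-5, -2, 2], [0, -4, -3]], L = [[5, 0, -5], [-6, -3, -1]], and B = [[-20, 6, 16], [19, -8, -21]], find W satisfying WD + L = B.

W = [[4, 1, -5], [-5, 0, 5]]

WD = B − L = [[-25, 6, 21], [25, -5, -20]].
Right-multiplying both sides by D⁻¹ gives W = (B − L)D⁻¹.
D has determinant -5; D⁻¹ = [[-14/5, 13/5, 4/5], [3, -3, -1], [-4, 4, 1]].
W = (B − L)D⁻¹ = [[4, 1, -5], [-5, 0, 5]].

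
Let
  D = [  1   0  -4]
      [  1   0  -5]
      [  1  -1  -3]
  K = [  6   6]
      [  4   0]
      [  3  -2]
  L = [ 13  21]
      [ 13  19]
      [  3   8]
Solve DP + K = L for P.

P = [[-1, -1], [5, 1], [-2, -4]]

DP = L − K = [[7, 15], [9, 19], [0, 10]].
Left-multiplying both sides by D⁻¹ gives P = D⁻¹(L − K).
D has determinant -1; D⁻¹ = [[5, -4, 0], [2, -1, -1], [1, -1, 0]].
P = D⁻¹(L − K) = [[-1, -1], [5, 1], [-2, -4]].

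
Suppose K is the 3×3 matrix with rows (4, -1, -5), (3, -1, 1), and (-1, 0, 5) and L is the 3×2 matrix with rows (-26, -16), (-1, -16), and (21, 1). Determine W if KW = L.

W = [[-1, -6], [2, -3], [4, -1]]

Since K multiplies W on the left, W = K⁻¹L.
det K = 1, so K⁻¹ = [[-5, 5, -6], [-16, 15, -19], [-1, 1, -1]].
W = K⁻¹L = [[-5, 5, -6], [-16, 15, -19], [-1, 1, -1]] · [[-26, -16], [-1, -16], [21, 1]] = [[-1, -6], [2, -3], [4, -1]].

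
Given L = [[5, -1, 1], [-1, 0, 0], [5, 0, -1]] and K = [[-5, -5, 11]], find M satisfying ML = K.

L is on the right of M, so right-multiply by L⁻¹: M = KL⁻¹.
det L = 1, so L⁻¹ = [[0, -1, 0], [-1, -10, -1], [0, -5, -1]].
M = KL⁻¹ = [[-5, -5, 11]] · [[0, -1, 0], [-1, -10, -1], [0, -5, -1]] = [[5, 0, -6]].

M = [[5, 0, -6]]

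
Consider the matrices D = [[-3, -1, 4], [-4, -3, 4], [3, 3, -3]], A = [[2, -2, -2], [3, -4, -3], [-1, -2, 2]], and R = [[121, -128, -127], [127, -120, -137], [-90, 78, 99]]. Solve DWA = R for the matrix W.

W = D⁻¹RA⁻¹ (apply D⁻¹ on the left and A⁻¹ on the right).
D has determinant -3; D⁻¹ = [[1, -3, -8/3], [0, 1, 4/3], [1, -2, -5/3]].
det A = -2, so A⁻¹ = [[7, -4, 1], [3/2, -1, 0], [5, -3, 1]].
D⁻¹R = [[-20, 24, 20], [7, -16, -5], [17, -18, -18]].
W = (D⁻¹R)A⁻¹ = [[-4, -4, 0], [0, 3, 2], [2, 4, -1]].

W = [[-4, -4, 0], [0, 3, 2], [2, 4, -1]]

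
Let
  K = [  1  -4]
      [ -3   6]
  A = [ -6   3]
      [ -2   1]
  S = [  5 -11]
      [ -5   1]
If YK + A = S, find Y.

YK = S − A = [[11, -14], [-3, 0]].
Since K sits to the right of Y, Y = (S − A)K⁻¹.
det K = -6, so K⁻¹ = [[-1, -2/3], [-1/2, -1/6]].
Y = (S − A)K⁻¹ = [[-4, -5], [3, 2]].

Y = [[-4, -5], [3, 2]]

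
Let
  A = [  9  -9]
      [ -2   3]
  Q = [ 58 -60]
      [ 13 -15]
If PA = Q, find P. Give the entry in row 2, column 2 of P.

Since A sits to the right of P, P = QA⁻¹.
det A = 9; the adjugate gives A⁻¹ = [[1/3, 1], [2/9, 1]].
P = QA⁻¹ = [[58, -60], [13, -15]] · [[1/3, 1], [2/9, 1]] = [[6, -2], [1, -2]].

-2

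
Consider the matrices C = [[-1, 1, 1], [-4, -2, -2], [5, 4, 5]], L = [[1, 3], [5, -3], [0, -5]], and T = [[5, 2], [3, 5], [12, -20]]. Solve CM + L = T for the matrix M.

M = [[-1, -1], [-2, 0], [5, -2]]

CM = T − L = [[4, -1], [-2, 8], [12, -15]].
C is on the left of M, so left-multiply by C⁻¹: M = C⁻¹(T − L).
det C = 6; the adjugate gives C⁻¹ = [[-1/3, -1/6, 0], [5/3, -5/3, -1], [-1, 3/2, 1]].
M = C⁻¹(T − L) = [[-1, -1], [-2, 0], [5, -2]].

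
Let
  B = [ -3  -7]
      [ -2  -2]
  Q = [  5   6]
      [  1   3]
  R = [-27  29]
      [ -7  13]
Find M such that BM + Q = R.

BM = R − Q = [[-32, 23], [-8, 10]].
Left-multiplying both sides by B⁻¹ gives M = B⁻¹(R − Q).
det B = -8; the adjugate gives B⁻¹ = [[1/4, -7/8], [-1/4, 3/8]].
M = B⁻¹(R − Q) = [[-1, -3], [5, -2]].

M = [[-1, -3], [5, -2]]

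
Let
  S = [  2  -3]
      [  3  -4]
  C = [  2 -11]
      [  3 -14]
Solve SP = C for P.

P = [[1, 2], [0, 5]]

Since S multiplies P on the left, P = S⁻¹C.
S has determinant 1; S⁻¹ = [[-4, 3], [-3, 2]].
P = S⁻¹C = [[-4, 3], [-3, 2]] · [[2, -11], [3, -14]] = [[1, 2], [0, 5]].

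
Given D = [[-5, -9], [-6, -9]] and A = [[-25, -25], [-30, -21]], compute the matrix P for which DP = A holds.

P = [[5, -4], [0, 5]]

Left-multiplying both sides by D⁻¹ gives P = D⁻¹A.
det D = -9, so D⁻¹ = [[1, -1], [-2/3, 5/9]].
P = D⁻¹A = [[1, -1], [-2/3, 5/9]] · [[-25, -25], [-30, -21]] = [[5, -4], [0, 5]].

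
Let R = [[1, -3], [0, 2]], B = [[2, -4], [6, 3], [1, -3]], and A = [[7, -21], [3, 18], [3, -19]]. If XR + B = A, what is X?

XR = A − B = [[5, -17], [-3, 15], [2, -16]].
Right-multiplying both sides by R⁻¹ gives X = (A − B)R⁻¹.
det R = 2, so R⁻¹ = [[1, 3/2], [0, 1/2]].
X = (A − B)R⁻¹ = [[5, -1], [-3, 3], [2, -5]].

X = [[5, -1], [-3, 3], [2, -5]]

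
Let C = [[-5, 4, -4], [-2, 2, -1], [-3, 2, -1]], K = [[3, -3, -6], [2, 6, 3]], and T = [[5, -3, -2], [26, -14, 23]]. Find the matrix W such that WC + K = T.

WC = T − K = [[2, 0, 4], [24, -20, 20]].
C is on the right of W, so right-multiply by C⁻¹: W = (T − K)C⁻¹.
det C = -4, so C⁻¹ = [[0, 1, -1], [-1/4, 7/4, -3/4], [-1/2, 1/2, 1/2]].
W = (T − K)C⁻¹ = [[-2, 4, 0], [-5, -1, 1]].

W = [[-2, 4, 0], [-5, -1, 1]]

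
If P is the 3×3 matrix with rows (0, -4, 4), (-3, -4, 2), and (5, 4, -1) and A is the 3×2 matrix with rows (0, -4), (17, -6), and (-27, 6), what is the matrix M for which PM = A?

P is on the left of M, so left-multiply by P⁻¹: M = P⁻¹A.
det P = 4, so P⁻¹ = [[-1, 3, 2], [7/4, -5, -3], [2, -5, -3]].
M = P⁻¹A = [[-1, 3, 2], [7/4, -5, -3], [2, -5, -3]] · [[0, -4], [17, -6], [-27, 6]] = [[-3, -2], [-4, 5], [-4, 4]].

M = [[-3, -2], [-4, 5], [-4, 4]]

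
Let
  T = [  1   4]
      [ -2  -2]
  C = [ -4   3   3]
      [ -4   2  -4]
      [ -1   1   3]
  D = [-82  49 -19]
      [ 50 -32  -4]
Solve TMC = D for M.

M = [[1, 0, 2], [0, 4, 3]]

Left-multiply by T⁻¹ and right-multiply by C⁻¹: M = T⁻¹DC⁻¹.
T has determinant 6; T⁻¹ = [[-1/3, -2/3], [1/3, 1/6]].
det C = 2; the adjugate gives C⁻¹ = [[5, -3, -9], [8, -9/2, -14], [-1, 1/2, 2]].
T⁻¹D = [[-6, 5, 9], [-19, 11, -7]].
M = (T⁻¹D)C⁻¹ = [[1, 0, 2], [0, 4, 3]].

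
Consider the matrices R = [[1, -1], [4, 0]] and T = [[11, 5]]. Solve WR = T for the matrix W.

Since R sits to the right of W, W = TR⁻¹.
det R = 4, so R⁻¹ = [[0, 1/4], [-1, 1/4]].
W = TR⁻¹ = [[11, 5]] · [[0, 1/4], [-1, 1/4]] = [[-5, 4]].

W = [[-5, 4]]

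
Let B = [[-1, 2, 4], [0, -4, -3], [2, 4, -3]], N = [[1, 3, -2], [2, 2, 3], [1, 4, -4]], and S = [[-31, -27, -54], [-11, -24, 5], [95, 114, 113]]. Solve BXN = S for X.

X = B⁻¹SN⁻¹ (apply B⁻¹ on the left and N⁻¹ on the right).
det B = -4, so B⁻¹ = [[-6, -11/2, -5/2], [3/2, 5/4, 3/4], [-2, -2, -1]].
det N = 1; the adjugate gives N⁻¹ = [[-20, 4, 13], [11, -2, -7], [6, -1, -4]].
B⁻¹S = [[9, 9, 14], [11, 15, 10], [-11, -12, -15]].
X = (B⁻¹S)N⁻¹ = [[3, 4, -2], [5, 4, -2], [-2, -5, 1]].

X = [[3, 4, -2], [5, 4, -2], [-2, -5, 1]]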